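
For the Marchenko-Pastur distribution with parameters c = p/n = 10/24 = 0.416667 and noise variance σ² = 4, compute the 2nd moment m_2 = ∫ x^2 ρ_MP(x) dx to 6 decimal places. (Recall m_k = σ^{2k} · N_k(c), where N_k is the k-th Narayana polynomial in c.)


E[X²] = σ⁴ (1 + c) (second MP moment). With σ² = 4 (so σ⁴ = 16) and c = 10/24 = 0.416667: E[X²] = 16 · (1 + 0.416667) = 16 · 1.416667.

So E[X^2] = 22.666667.


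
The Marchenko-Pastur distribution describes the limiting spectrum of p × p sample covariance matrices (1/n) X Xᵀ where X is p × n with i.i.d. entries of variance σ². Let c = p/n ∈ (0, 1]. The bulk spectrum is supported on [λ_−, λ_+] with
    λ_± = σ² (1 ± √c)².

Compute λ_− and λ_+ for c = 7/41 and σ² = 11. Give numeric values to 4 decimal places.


c = 7/41 = 0.170732; √c = 0.413197.
λ_− = σ² (1 − √c)² = 11 · (1 − 0.413197)² = 11 · (0.586803)² = 3.787716.
λ_+ = σ² (1 + √c)² = 11 · (1 + 0.413197)² = 11 · (1.413197)² = 21.968381.

Rounded to 4 decimal places: λ_− ≈ 3.7877, λ_+ ≈ 21.9684.


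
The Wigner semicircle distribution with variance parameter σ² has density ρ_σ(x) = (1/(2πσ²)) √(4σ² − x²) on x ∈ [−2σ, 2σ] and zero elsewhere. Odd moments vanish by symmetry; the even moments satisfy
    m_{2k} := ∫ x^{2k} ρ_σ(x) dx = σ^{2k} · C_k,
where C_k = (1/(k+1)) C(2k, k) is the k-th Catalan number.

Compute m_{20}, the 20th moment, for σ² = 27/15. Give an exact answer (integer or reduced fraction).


By the scaled semicircle moment identity, m_{2k} = σ^{2k} · C_k with k = 10.
C_10 = (1/(k+1)) · C(2k, k) = (1/11) · C(20, 10) = (1/11) · 184756 = 16796.
σ^{2k} = (σ²)^k = (27/15)^10 = 3486784401/9765625.

Therefore m_{20} = σ^{20} · C_10 = (3486784401/9765625) · 16796 = 58564030799196/9765625.


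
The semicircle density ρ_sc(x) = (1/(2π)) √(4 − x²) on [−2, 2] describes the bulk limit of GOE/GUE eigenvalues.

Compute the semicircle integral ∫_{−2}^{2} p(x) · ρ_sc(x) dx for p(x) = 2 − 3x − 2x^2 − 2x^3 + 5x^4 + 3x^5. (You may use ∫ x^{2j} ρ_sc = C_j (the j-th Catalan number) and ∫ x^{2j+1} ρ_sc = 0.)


Write p(x) = Σ a_i x^i, split into monomials and integrate each against ρ_sc separately.
Using ∫ x^{2j} ρ_sc = C_j = (1/(j+1)) C(2j, j) (Catalan numbers) and ∫ x^{2j+1} ρ_sc = 0 (odd monomials vanish by symmetry):
  i = 0 (even): a_0 · C_{0} = 2 · 1 = 2
  i = 1 (odd): ∫ x^1 ρ_sc = 0 (vanishes)
  i = 2 (even): a_2 · C_{1} = -2 · 1 = -2
  i = 3 (odd): ∫ x^3 ρ_sc = 0 (vanishes)
  i = 4 (even): a_4 · C_{2} = 5 · 2 = 10
  i = 5 (odd): ∫ x^5 ρ_sc = 0 (vanishes)

Summing the contributions: ∫_{−2}^{2} p(x) ρ_sc(x) dx = 2 + (-2) + 10 = 10.


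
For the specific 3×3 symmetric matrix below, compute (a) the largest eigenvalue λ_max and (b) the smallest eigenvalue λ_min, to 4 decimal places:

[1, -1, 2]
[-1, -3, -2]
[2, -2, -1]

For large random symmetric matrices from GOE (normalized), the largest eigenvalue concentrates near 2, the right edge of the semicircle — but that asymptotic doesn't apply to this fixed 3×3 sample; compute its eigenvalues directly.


Since M is real symmetric, all three eigenvalues are real; they are the roots of det(λI − M) = λ³ − (tr M) λ² + s λ − det M, where s is the sum of the principal 2×2 minors.
tr M = 1 + (-3) + (-1) = -3.
s = (1·(-3) − (-1)²) + (1·(-1) − 2²) + ((-3)·(-1) − (-2)²) = -4 + (-5) + (-1) = -10.
det M (expand along row 1) = 1·(-1) − (-1)·5 + 2·8 = 20.
Characteristic polynomial: λ³ + 3λ² − 10λ − 20 = 0.
Substitute λ = y + (tr M)/3 = y − 1.000000 to remove the quadratic term: y³ + p·y + q = 0 with p = s − (tr M)²/3 = -13.000000 and q = −2(tr M)³/27 + (tr M)·s/3 − det M = -8.000000.
Three real roots ⇒ use the trigonometric (Viète) form: r = 2√(−p/3) = 4.163332, φ = arccos(3q/(p·r)) = arccos(0.443432) = 1.111372 rad.
y_k = r·cos(φ/3 − 2πk/3) for k = 0, 1, 2 gives y = 3.880899, -0.635089, -3.245810.
λ_k = y_k − 1.000000 gives λ = 2.8809, -1.6351, -4.2458 (check: the sum is -3.0000 = tr M).

Hence λ_max = 2.8809 and λ_min = -4.2458.


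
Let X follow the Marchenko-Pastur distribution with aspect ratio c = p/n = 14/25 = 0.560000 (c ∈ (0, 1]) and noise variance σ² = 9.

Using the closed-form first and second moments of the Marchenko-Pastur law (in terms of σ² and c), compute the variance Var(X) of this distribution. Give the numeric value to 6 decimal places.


Recall the MP moments m_1 = E[X] = σ² and m_2 = E[X²] = σ⁴ (1 + c).
m_1 = E[X] = σ² = 9, so m_1² = 81.
m_2 = E[X²] = σ⁴ (1 + c) = 81 · (1 + 0.560000) = 81 · 1.560000 = 126.360000.
(Note m_2 − m_1² simplifies to c · σ⁴ = 0.560000 · 81.)

Var(X) = m_2 − m_1² = 126.360000 − 81 = 45.360000.


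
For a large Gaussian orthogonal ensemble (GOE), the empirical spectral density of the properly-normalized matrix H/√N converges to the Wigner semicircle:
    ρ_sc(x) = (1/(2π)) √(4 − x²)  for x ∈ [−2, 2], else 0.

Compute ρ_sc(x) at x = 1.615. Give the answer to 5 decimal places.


ρ_sc(x) = (1/(2π)) √(4 − x²). With x = 1.615:
  4 − x² = 4 − (1.615)² = 4 − 2.608225 = 1.391775.
  √(4 − x²) = 1.179735.
  1/(2π) = 0.159155.
  ρ_sc(1.615) = 0.159155 · 1.179735 = 0.187761.

Rounded to 5 decimal places: ρ_sc(1.615) ≈ 0.18776.


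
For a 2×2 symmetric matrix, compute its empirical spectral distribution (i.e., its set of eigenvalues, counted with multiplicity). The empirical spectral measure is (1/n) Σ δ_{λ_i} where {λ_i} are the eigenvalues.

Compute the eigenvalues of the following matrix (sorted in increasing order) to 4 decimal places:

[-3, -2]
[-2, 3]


Since M is real symmetric, both eigenvalues are real; they are the roots of det(λI − M) = λ² − (tr M) λ + det M.
tr M = -3 + 3 = 0.
det M = (-3)·3 − (-2)² = -9 − 4 = -13.
Characteristic polynomial: λ² − 13 = 0.
Discriminant Δ = (tr M)² − 4·det M = 0 − (-52) = 52; √Δ = 7.211103.
λ = (tr M ± √Δ)/2 = (0 ± 7.211103)/2, giving (tr M − √Δ)/2 = -3.6056 and (tr M + √Δ)/2 = 3.6056.

Eigenvalues sorted in increasing order: [-3.6056, 3.6056].


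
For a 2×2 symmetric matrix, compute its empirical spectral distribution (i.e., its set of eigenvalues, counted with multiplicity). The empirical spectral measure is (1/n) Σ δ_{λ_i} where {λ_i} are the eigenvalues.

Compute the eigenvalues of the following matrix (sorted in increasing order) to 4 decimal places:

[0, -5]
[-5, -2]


Since M is real symmetric, both eigenvalues are real; they are the roots of det(λI − M) = λ² − (tr M) λ + det M.
tr M = 0 + (-2) = -2.
det M = 0·(-2) − (-5)² = 0 − 25 = -25.
Characteristic polynomial: λ² + 2λ − 25 = 0.
Discriminant Δ = (tr M)² − 4·det M = 4 − (-100) = 104; √Δ = 10.198039.
λ = (tr M ± √Δ)/2 = (-2 ± 10.198039)/2, giving (tr M − √Δ)/2 = -6.0990 and (tr M + √Δ)/2 = 4.0990.

Eigenvalues sorted in increasing order: [-6.0990, 4.0990].


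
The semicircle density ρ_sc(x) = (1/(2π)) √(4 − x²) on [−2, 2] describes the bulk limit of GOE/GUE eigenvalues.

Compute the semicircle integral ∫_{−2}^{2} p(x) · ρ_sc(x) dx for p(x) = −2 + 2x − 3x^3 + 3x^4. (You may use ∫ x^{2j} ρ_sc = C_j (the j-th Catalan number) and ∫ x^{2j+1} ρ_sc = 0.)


Write p(x) = Σ a_i x^i, split into monomials and integrate each against ρ_sc separately.
Using ∫ x^{2j} ρ_sc = C_j = (1/(j+1)) C(2j, j) (Catalan numbers) and ∫ x^{2j+1} ρ_sc = 0 (odd monomials vanish by symmetry):
  i = 0 (even): a_0 · C_{0} = -2 · 1 = -2
  i = 1 (odd): ∫ x^1 ρ_sc = 0 (vanishes)
  i = 3 (odd): ∫ x^3 ρ_sc = 0 (vanishes)
  i = 4 (even): a_4 · C_{2} = 3 · 2 = 6

Summing the contributions: ∫_{−2}^{2} p(x) ρ_sc(x) dx = (-2) + 6 = 4.


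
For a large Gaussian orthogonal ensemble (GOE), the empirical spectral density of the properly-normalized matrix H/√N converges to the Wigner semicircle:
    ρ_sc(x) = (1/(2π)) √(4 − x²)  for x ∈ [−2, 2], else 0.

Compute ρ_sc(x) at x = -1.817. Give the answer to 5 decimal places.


ρ_sc(x) = (1/(2π)) √(4 − x²). With x = -1.817:
  4 − x² = 4 − (-1.817)² = 4 − 3.301489 = 0.698511.
  √(4 − x²) = 0.835770.
  1/(2π) = 0.159155.
  ρ_sc(-1.817) = 0.159155 · 0.835770 = 0.133017.

Rounded to 5 decimal places: ρ_sc(-1.817) ≈ 0.13302.


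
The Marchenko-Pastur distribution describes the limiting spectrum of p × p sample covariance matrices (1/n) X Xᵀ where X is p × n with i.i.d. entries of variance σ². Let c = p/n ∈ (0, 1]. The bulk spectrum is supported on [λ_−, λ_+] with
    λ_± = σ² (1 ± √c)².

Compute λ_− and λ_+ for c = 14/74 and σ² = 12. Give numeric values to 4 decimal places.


c = 14/74 = 0.189189; √c = 0.434959.
λ_− = σ² (1 − √c)² = 12 · (1 − 0.434959)² = 12 · (0.565041)² = 3.831258.
λ_+ = σ² (1 + √c)² = 12 · (1 + 0.434959)² = 12 · (1.434959)² = 24.709282.

Rounded to 4 decimal places: λ_− ≈ 3.8313, λ_+ ≈ 24.7093.


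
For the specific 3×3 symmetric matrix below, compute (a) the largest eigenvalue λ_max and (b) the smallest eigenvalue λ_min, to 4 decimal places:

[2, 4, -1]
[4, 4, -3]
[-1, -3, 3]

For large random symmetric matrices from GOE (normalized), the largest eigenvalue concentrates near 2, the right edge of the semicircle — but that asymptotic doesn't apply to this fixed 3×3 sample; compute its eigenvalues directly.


Since M is real symmetric, all three eigenvalues are real; they are the roots of det(λI − M) = λ³ − (tr M) λ² + s λ − det M, where s is the sum of the principal 2×2 minors.
tr M = 2 + 4 + 3 = 9.
s = (2·4 − 4²) + (2·3 − (-1)²) + (4·3 − (-3)²) = -8 + 5 + 3 = 0.
det M (expand along row 1) = 2·3 − 4·9 + (-1)·(-8) = -22.
Characteristic polynomial: λ³ − 9λ² + 22 = 0.
Substitute λ = y + (tr M)/3 = y + 3.000000 to remove the quadratic term: y³ + p·y + q = 0 with p = s − (tr M)²/3 = -27.000000 and q = −2(tr M)³/27 + (tr M)·s/3 − det M = -32.000000.
Three real roots ⇒ use the trigonometric (Viète) form: r = 2√(−p/3) = 6.000000, φ = arccos(3q/(p·r)) = arccos(0.592593) = 0.936523 rad.
y_k = r·cos(φ/3 − 2πk/3) for k = 0, 1, 2 gives y = 5.710008, -1.259118, -4.450891.
λ_k = y_k + 3.000000 gives λ = 8.7100, 1.7409, -1.4509 (check: the sum is 9.0000 = tr M).

Hence λ_max = 8.7100 and λ_min = -1.4509.


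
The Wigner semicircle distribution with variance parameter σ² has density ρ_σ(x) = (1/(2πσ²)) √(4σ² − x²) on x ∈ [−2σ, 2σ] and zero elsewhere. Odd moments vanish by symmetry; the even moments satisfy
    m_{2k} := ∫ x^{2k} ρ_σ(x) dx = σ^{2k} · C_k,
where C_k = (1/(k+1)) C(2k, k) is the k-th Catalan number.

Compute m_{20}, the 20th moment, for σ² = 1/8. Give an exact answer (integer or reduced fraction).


By the scaled semicircle moment identity, m_{2k} = σ^{2k} · C_k with k = 10.
C_10 = (1/(k+1)) · C(2k, k) = (1/11) · C(20, 10) = (1/11) · 184756 = 16796.
σ^{2k} = (σ²)^k = (1/8)^10 = 1/1073741824.

Therefore m_{20} = σ^{20} · C_10 = (1/1073741824) · 16796 = 4199/268435456.


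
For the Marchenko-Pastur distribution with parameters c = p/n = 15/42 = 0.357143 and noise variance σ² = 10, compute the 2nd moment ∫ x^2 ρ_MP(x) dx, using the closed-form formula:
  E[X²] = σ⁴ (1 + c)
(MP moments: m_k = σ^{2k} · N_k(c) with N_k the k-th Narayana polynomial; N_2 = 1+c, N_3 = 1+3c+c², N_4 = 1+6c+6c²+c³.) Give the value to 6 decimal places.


E[X²] = σ⁴ (1 + c) (second MP moment). With σ² = 10 (so σ⁴ = 100) and c = 15/42 = 0.357143: E[X²] = 100 · (1 + 0.357143) = 100 · 1.357143.

So E[X^2] = 135.714286.


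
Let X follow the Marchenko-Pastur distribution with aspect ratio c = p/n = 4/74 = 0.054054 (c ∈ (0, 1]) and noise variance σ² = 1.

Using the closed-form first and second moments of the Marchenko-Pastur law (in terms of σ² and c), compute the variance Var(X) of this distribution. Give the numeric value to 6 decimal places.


Recall the MP moments m_1 = E[X] = σ² and m_2 = E[X²] = σ⁴ (1 + c).
m_1 = E[X] = σ² = 1, so m_1² = 1.
m_2 = E[X²] = σ⁴ (1 + c) = 1 · (1 + 0.054054) = 1 · 1.054054 = 1.054054.
(Note m_2 − m_1² simplifies to c · σ⁴ = 0.054054 · 1.)

Var(X) = m_2 − m_1² = 1.054054 − 1 = 0.054054.


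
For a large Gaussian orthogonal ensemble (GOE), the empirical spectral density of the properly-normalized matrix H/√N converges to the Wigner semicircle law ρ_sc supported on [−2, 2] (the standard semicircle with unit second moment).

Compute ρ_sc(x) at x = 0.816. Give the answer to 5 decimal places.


ρ_sc(x) = (1/(2π)) √(4 − x²). With x = 0.816:
  4 − x² = 4 − (0.816)² = 4 − 0.665856 = 3.334144.
  √(4 − x²) = 1.825964.
  1/(2π) = 0.159155.
  ρ_sc(0.816) = 0.159155 · 1.825964 = 0.290611.

Rounded to 5 decimal places: ρ_sc(0.816) ≈ 0.29061.


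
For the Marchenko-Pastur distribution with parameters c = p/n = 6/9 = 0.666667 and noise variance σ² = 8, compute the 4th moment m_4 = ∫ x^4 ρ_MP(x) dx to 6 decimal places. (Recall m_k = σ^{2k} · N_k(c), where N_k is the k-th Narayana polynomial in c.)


E[X⁴] = σ⁸ (1 + 6c + 6c² + c³) (fourth MP moment). With σ² = 8 (so σ⁸ = 4096) and c = 6/9 = 0.666667: E[X⁴] = 4096 · (1 + 6·0.666667 + 6·(0.666667)² + (0.666667)³) = 4096 · 7.962963.

So E[X^4] = 32616.296296.


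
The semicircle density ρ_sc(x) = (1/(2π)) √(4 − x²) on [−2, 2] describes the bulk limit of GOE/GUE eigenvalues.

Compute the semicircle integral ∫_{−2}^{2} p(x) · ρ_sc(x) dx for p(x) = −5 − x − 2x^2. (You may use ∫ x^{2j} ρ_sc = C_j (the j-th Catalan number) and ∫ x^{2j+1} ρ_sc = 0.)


Write p(x) = Σ a_i x^i, split into monomials and integrate each against ρ_sc separately.
Using ∫ x^{2j} ρ_sc = C_j = (1/(j+1)) C(2j, j) (Catalan numbers) and ∫ x^{2j+1} ρ_sc = 0 (odd monomials vanish by symmetry):
  i = 0 (even): a_0 · C_{0} = -5 · 1 = -5
  i = 1 (odd): ∫ x^1 ρ_sc = 0 (vanishes)
  i = 2 (even): a_2 · C_{1} = -2 · 1 = -2

Summing the contributions: ∫_{−2}^{2} p(x) ρ_sc(x) dx = (-5) + (-2) = -7.


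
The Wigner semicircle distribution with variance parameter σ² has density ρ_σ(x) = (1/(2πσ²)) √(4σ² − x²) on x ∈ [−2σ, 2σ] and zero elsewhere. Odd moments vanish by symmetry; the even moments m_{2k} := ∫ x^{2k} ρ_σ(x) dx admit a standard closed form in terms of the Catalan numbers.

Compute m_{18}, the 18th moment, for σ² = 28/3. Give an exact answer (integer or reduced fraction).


By the scaled semicircle moment identity, m_{2k} = σ^{2k} · C_k with k = 9.
C_9 = (1/(k+1)) · C(2k, k) = (1/10) · C(18, 9) = (1/10) · 48620 = 4862.
σ^{2k} = (σ²)^k = (28/3)^9 = 10578455953408/19683.

Therefore m_{18} = σ^{18} · C_9 = (10578455953408/19683) · 4862 = 51432452845469696/19683.


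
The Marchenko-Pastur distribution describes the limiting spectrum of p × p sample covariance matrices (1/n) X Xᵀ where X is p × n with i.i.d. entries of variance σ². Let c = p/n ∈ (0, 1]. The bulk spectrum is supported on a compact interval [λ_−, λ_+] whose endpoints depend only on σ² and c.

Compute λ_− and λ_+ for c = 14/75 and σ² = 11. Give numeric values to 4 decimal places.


c = 14/75 = 0.186667; √c = 0.432049.
λ_− = σ² (1 − √c)² = 11 · (1 − 0.432049)² = 11 · (0.567951)² = 3.548247.
λ_+ = σ² (1 + √c)² = 11 · (1 + 0.432049)² = 11 · (1.432049)² = 22.558420.

Rounded to 4 decimal places: λ_− ≈ 3.5482, λ_+ ≈ 22.5584.


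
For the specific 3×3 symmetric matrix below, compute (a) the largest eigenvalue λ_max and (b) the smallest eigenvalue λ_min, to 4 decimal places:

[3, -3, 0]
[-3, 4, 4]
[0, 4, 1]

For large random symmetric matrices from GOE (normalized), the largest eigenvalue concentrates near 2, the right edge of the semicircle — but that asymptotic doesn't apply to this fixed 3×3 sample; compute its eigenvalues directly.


Since M is real symmetric, all three eigenvalues are real; they are the roots of det(λI − M) = λ³ − (tr M) λ² + s λ − det M, where s is the sum of the principal 2×2 minors.
tr M = 3 + 4 + 1 = 8.
s = (3·4 − (-3)²) + (3·1 − 0²) + (4·1 − 4²) = 3 + 3 + (-12) = -6.
det M (expand along row 1) = 3·(-12) − (-3)·(-3) + 0·(-12) = -45.
Characteristic polynomial: λ³ − 8λ² − 6λ + 45 = 0.
Substitute λ = y + (tr M)/3 = y + 2.666667 to remove the quadratic term: y³ + p·y + q = 0 with p = s − (tr M)²/3 = -27.333333 and q = −2(tr M)³/27 + (tr M)·s/3 − det M = -8.925926.
Three real roots ⇒ use the trigonometric (Viète) form: r = 2√(−p/3) = 6.036923, φ = arccos(3q/(p·r)) = arccos(0.162280) = 1.407795 rad.
y_k = r·cos(φ/3 − 2πk/3) for k = 0, 1, 2 gives y = 5.384338, -0.327847, -5.056490.
λ_k = y_k + 2.666667 gives λ = 8.0510, 2.3388, -2.3898 (check: the sum is 8.0000 = tr M).

Hence λ_max = 8.0510 and λ_min = -2.3898.


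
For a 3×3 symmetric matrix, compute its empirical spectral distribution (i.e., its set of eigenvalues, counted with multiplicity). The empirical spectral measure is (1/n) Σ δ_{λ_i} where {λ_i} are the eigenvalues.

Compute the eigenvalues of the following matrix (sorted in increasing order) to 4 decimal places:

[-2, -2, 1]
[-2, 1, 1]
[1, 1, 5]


Since M is real symmetric, all three eigenvalues are real; they are the roots of det(λI − M) = λ³ − (tr M) λ² + s λ − det M, where s is the sum of the principal 2×2 minors.
tr M = -2 + 1 + 5 = 4.
s = ((-2)·1 − (-2)²) + ((-2)·5 − 1²) + (1·5 − 1²) = -6 + (-11) + 4 = -13.
det M (expand along row 1) = (-2)·4 − (-2)·(-11) + 1·(-3) = -33.
Characteristic polynomial: λ³ − 4λ² − 13λ + 33 = 0.
Substitute λ = y + (tr M)/3 = y + 1.333333 to remove the quadratic term: y³ + p·y + q = 0 with p = s − (tr M)²/3 = -18.333333 and q = −2(tr M)³/27 + (tr M)·s/3 − det M = 10.925926.
Three real roots ⇒ use the trigonometric (Viète) form: r = 2√(−p/3) = 4.944132, φ = arccos(3q/(p·r)) = arccos(-0.361616) = 1.940797 rad.
y_k = r·cos(φ/3 − 2πk/3) for k = 0, 1, 2 gives y = 3.945104, 0.608233, -4.553337.
λ_k = y_k + 1.333333 gives λ = 5.2784, 1.9416, -3.2200 (check: the sum is 4.0000 = tr M).

Eigenvalues sorted in increasing order: [-3.2200, 1.9416, 5.2784].


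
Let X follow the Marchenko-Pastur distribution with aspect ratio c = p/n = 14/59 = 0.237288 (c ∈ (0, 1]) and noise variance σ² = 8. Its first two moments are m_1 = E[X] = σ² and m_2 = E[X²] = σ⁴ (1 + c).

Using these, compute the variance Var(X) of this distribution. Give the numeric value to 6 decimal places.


m_1 = E[X] = σ² = 8, so m_1² = 64.
m_2 = E[X²] = σ⁴ (1 + c) = 64 · (1 + 0.237288) = 64 · 1.237288 = 79.186441.
(Note m_2 − m_1² simplifies to c · σ⁴ = 0.237288 · 64.)

Var(X) = m_2 − m_1² = 79.186441 − 64 = 15.186441.


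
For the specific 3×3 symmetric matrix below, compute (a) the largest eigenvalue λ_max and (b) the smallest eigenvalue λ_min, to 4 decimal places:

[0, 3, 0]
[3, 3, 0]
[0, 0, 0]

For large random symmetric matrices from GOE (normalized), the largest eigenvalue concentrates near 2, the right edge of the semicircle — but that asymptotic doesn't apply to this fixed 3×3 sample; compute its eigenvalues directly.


Since M is real symmetric, all three eigenvalues are real; they are the roots of det(λI − M) = λ³ − (tr M) λ² + s λ − det M, where s is the sum of the principal 2×2 minors.
tr M = 0 + 3 + 0 = 3.
s = (0·3 − 3²) + (0·0 − 0²) + (3·0 − 0²) = -9 + 0 + 0 = -9.
det M (expand along row 1) = 0·0 − 3·0 + 0·0 = 0.
Characteristic polynomial: λ³ − 3λ² − 9λ = 0.
Substitute λ = y + (tr M)/3 = y + 1.000000 to remove the quadratic term: y³ + p·y + q = 0 with p = s − (tr M)²/3 = -12.000000 and q = −2(tr M)³/27 + (tr M)·s/3 − det M = -11.000000.
Three real roots ⇒ use the trigonometric (Viète) form: r = 2√(−p/3) = 4.000000, φ = arccos(3q/(p·r)) = arccos(0.687500) = 0.812756 rad.
y_k = r·cos(φ/3 − 2πk/3) for k = 0, 1, 2 gives y = 3.854102, -1.000000, -2.854102.
λ_k = y_k + 1.000000 gives λ = 4.8541, 0.0000, -1.8541 (check: the sum is 3.0000 = tr M).

Hence λ_max = 4.8541 and λ_min = -1.8541.


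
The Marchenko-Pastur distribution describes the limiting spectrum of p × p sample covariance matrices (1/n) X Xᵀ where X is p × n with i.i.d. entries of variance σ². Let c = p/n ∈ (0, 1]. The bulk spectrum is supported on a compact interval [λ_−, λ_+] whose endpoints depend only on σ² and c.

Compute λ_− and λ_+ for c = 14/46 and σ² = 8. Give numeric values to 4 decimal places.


c = 14/46 = 0.304348; √c = 0.551677.
λ_− = σ² (1 − √c)² = 8 · (1 − 0.551677)² = 8 · (0.448323)² = 1.607946.
λ_+ = σ² (1 + √c)² = 8 · (1 + 0.551677)² = 8 · (1.551677)² = 19.261619.

Rounded to 4 decimal places: λ_− ≈ 1.6079, λ_+ ≈ 19.2616.


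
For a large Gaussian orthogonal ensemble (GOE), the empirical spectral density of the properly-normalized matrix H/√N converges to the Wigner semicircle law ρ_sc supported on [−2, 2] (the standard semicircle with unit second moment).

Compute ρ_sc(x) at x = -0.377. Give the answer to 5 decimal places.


ρ_sc(x) = (1/(2π)) √(4 − x²). With x = -0.377:
  4 − x² = 4 − (-0.377)² = 4 − 0.142129 = 3.857871.
  √(4 − x²) = 1.964146.
  1/(2π) = 0.159155.
  ρ_sc(-0.377) = 0.159155 · 1.964146 = 0.312604.

Rounded to 5 decimal places: ρ_sc(-0.377) ≈ 0.31260.


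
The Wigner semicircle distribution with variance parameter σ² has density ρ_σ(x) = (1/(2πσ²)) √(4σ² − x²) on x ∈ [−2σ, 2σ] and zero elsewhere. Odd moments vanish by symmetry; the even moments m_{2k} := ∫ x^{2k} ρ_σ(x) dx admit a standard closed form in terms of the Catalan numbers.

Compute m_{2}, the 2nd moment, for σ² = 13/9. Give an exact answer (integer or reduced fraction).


By the scaled semicircle moment identity, m_{2k} = σ^{2k} · C_k with k = 1.
C_1 = (1/(k+1)) · C(2k, k) = (1/2) · C(2, 1) = (1/2) · 2 = 1.
σ^{2k} = (σ²)^k = (13/9)^1 = 13/9.

Therefore m_{2} = σ^{2} · C_1 = (13/9) · 1 = 13/9.


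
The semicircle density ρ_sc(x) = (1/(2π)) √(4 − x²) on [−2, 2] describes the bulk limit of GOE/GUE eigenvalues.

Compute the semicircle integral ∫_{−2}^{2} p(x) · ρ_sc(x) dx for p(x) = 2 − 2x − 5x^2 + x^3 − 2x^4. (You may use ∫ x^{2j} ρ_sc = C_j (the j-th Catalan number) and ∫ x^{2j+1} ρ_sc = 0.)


Write p(x) = Σ a_i x^i, split into monomials and integrate each against ρ_sc separately.
Using ∫ x^{2j} ρ_sc = C_j = (1/(j+1)) C(2j, j) (Catalan numbers) and ∫ x^{2j+1} ρ_sc = 0 (odd monomials vanish by symmetry):
  i = 0 (even): a_0 · C_{0} = 2 · 1 = 2
  i = 1 (odd): ∫ x^1 ρ_sc = 0 (vanishes)
  i = 2 (even): a_2 · C_{1} = -5 · 1 = -5
  i = 3 (odd): ∫ x^3 ρ_sc = 0 (vanishes)
  i = 4 (even): a_4 · C_{2} = -2 · 2 = -4

Summing the contributions: ∫_{−2}^{2} p(x) ρ_sc(x) dx = 2 + (-5) + (-4) = -7.


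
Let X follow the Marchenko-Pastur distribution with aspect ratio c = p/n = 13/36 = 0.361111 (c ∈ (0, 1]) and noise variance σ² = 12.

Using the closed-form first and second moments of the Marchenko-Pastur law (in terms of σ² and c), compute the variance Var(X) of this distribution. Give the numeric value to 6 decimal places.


Recall the MP moments m_1 = E[X] = σ² and m_2 = E[X²] = σ⁴ (1 + c).
m_1 = E[X] = σ² = 12, so m_1² = 144.
m_2 = E[X²] = σ⁴ (1 + c) = 144 · (1 + 0.361111) = 144 · 1.361111 = 196.000000.
(Note m_2 − m_1² simplifies to c · σ⁴ = 0.361111 · 144.)

Var(X) = m_2 − m_1² = 196.000000 − 144 = 52.000000.


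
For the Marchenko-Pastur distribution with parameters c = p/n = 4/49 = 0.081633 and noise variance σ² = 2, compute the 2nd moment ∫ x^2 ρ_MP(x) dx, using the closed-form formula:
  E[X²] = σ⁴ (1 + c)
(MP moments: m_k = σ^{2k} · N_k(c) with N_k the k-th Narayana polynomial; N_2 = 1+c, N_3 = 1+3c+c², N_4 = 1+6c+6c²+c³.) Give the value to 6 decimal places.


E[X²] = σ⁴ (1 + c) (second MP moment). With σ² = 2 (so σ⁴ = 4) and c = 4/49 = 0.081633: E[X²] = 4 · (1 + 0.081633) = 4 · 1.081633.

So E[X^2] = 4.326531.


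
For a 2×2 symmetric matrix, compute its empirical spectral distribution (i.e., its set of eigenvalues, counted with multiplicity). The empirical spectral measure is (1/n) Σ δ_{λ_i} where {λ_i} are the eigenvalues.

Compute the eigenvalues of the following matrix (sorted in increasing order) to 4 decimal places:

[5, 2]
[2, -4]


Since M is real symmetric, both eigenvalues are real; they are the roots of det(λI − M) = λ² − (tr M) λ + det M.
tr M = 5 + (-4) = 1.
det M = 5·(-4) − 2² = -20 − 4 = -24.
Characteristic polynomial: λ² − λ − 24 = 0.
Discriminant Δ = (tr M)² − 4·det M = 1 − (-96) = 97; √Δ = 9.848858.
λ = (tr M ± √Δ)/2 = (1 ± 9.848858)/2, giving (tr M − √Δ)/2 = -4.4244 and (tr M + √Δ)/2 = 5.4244.

Eigenvalues sorted in increasing order: [-4.4244, 5.4244].


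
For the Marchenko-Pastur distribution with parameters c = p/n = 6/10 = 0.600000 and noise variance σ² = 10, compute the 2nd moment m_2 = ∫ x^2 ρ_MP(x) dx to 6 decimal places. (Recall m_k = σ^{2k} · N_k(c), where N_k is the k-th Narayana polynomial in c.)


E[X²] = σ⁴ (1 + c) (second MP moment). With σ² = 10 (so σ⁴ = 100) and c = 6/10 = 0.600000: E[X²] = 100 · (1 + 0.600000) = 100 · 1.600000.

So E[X^2] = 160.000000.


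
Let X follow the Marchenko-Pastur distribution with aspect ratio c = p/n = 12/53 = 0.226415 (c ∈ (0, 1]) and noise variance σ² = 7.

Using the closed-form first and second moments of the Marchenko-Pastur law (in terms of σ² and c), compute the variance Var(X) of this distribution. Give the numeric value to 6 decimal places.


Recall the MP moments m_1 = E[X] = σ² and m_2 = E[X²] = σ⁴ (1 + c).
m_1 = E[X] = σ² = 7, so m_1² = 49.
m_2 = E[X²] = σ⁴ (1 + c) = 49 · (1 + 0.226415) = 49 · 1.226415 = 60.094340.
(Note m_2 − m_1² simplifies to c · σ⁴ = 0.226415 · 49.)

Var(X) = m_2 − m_1² = 60.094340 − 49 = 11.094340.


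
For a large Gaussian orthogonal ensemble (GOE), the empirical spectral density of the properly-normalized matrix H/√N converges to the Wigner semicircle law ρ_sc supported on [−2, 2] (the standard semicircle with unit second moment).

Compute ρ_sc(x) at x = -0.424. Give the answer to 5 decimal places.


ρ_sc(x) = (1/(2π)) √(4 − x²). With x = -0.424:
  4 − x² = 4 − (-0.424)² = 4 − 0.179776 = 3.820224.
  √(4 − x²) = 1.954539.
  1/(2π) = 0.159155.
  ρ_sc(-0.424) = 0.159155 · 1.954539 = 0.311075.

Rounded to 5 decimal places: ρ_sc(-0.424) ≈ 0.31107.


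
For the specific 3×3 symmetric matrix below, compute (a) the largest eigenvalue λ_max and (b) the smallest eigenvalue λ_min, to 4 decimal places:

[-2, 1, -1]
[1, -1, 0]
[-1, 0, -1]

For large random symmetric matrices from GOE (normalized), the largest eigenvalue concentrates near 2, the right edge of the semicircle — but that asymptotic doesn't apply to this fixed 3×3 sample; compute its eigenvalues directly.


Since M is real symmetric, all three eigenvalues are real; they are the roots of det(λI − M) = λ³ − (tr M) λ² + s λ − det M, where s is the sum of the principal 2×2 minors.
tr M = -2 + (-1) + (-1) = -4.
s = ((-2)·(-1) − 1²) + ((-2)·(-1) − (-1)²) + ((-1)·(-1) − 0²) = 1 + 1 + 1 = 3.
det M (expand along row 1) = (-2)·1 − 1·(-1) + (-1)·(-1) = 0.
Characteristic polynomial: λ³ + 4λ² + 3λ = 0.
Substitute λ = y + (tr M)/3 = y − 1.333333 to remove the quadratic term: y³ + p·y + q = 0 with p = s − (tr M)²/3 = -2.333333 and q = −2(tr M)³/27 + (tr M)·s/3 − det M = 0.740741.
Three real roots ⇒ use the trigonometric (Viète) form: r = 2√(−p/3) = 1.763834, φ = arccos(3q/(p·r)) = arccos(-0.539949) = 2.141173 rad.
y_k = r·cos(φ/3 − 2πk/3) for k = 0, 1, 2 gives y = 1.333333, 0.333333, -1.666667.
λ_k = y_k − 1.333333 gives λ = 0.0000, -1.0000, -3.0000 (check: the sum is -4.0000 = tr M).

Hence λ_max = 0.0000 and λ_min = -3.0000.


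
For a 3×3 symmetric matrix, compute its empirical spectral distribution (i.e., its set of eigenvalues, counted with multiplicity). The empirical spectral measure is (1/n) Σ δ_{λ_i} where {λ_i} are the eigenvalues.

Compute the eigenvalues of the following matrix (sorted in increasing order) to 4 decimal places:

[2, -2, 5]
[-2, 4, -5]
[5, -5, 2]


Since M is real symmetric, all three eigenvalues are real; they are the roots of det(λI − M) = λ³ − (tr M) λ² + s λ − det M, where s is the sum of the principal 2×2 minors.
tr M = 2 + 4 + 2 = 8.
s = (2·4 − (-2)²) + (2·2 − 5²) + (4·2 − (-5)²) = 4 + (-21) + (-17) = -34.
det M (expand along row 1) = 2·(-17) − (-2)·21 + 5·(-10) = -42.
Characteristic polynomial: λ³ − 8λ² − 34λ + 42 = 0.
Substitute λ = y + (tr M)/3 = y + 2.666667 to remove the quadratic term: y³ + p·y + q = 0 with p = s − (tr M)²/3 = -55.333333 and q = −2(tr M)³/27 + (tr M)·s/3 − det M = -86.592593.
Three real roots ⇒ use the trigonometric (Viète) form: r = 2√(−p/3) = 8.589399, φ = arccos(3q/(p·r)) = arccos(0.546578) = 0.992524 rad.
y_k = r·cos(φ/3 − 2πk/3) for k = 0, 1, 2 gives y = 8.123591, -1.645438, -6.478153.
λ_k = y_k + 2.666667 gives λ = 10.7903, 1.0212, -3.8115 (check: the sum is 8.0000 = tr M).

Eigenvalues sorted in increasing order: [-3.8115, 1.0212, 10.7903].


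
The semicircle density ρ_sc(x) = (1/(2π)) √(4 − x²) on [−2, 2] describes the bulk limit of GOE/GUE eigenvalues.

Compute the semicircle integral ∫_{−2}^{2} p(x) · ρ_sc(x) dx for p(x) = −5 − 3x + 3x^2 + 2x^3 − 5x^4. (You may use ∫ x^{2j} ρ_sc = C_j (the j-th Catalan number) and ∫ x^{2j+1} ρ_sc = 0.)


Write p(x) = Σ a_i x^i, split into monomials and integrate each against ρ_sc separately.
Using ∫ x^{2j} ρ_sc = C_j = (1/(j+1)) C(2j, j) (Catalan numbers) and ∫ x^{2j+1} ρ_sc = 0 (odd monomials vanish by symmetry):
  i = 0 (even): a_0 · C_{0} = -5 · 1 = -5
  i = 1 (odd): ∫ x^1 ρ_sc = 0 (vanishes)
  i = 2 (even): a_2 · C_{1} = 3 · 1 = 3
  i = 3 (odd): ∫ x^3 ρ_sc = 0 (vanishes)
  i = 4 (even): a_4 · C_{2} = -5 · 2 = -10

Summing the contributions: ∫_{−2}^{2} p(x) ρ_sc(x) dx = (-5) + 3 + (-10) = -12.


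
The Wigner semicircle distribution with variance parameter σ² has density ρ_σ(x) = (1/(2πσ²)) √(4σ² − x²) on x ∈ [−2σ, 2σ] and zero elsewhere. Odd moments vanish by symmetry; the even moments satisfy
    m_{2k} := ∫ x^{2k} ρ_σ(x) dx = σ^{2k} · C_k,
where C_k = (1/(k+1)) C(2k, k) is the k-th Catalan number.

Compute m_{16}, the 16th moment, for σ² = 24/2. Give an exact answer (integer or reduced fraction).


By the scaled semicircle moment identity, m_{2k} = σ^{2k} · C_k with k = 8.
C_8 = (1/(k+1)) · C(2k, k) = (1/9) · C(16, 8) = (1/9) · 12870 = 1430.
σ^{2k} = (σ²)^k = (24/2)^8 = 429981696.

Therefore m_{16} = σ^{16} · C_8 = 429981696 · 1430 = 614873825280.


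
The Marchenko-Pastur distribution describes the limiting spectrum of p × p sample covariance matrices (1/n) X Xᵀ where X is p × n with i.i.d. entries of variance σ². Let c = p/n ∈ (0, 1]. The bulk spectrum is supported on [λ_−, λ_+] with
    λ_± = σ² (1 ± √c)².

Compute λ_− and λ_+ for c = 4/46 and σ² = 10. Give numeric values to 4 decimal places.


c = 4/46 = 0.086957; √c = 0.294884.
λ_− = σ² (1 − √c)² = 10 · (1 − 0.294884)² = 10 · (0.705116)² = 4.971887.
λ_+ = σ² (1 + √c)² = 10 · (1 + 0.294884)² = 10 · (1.294884)² = 16.767243.

Rounded to 4 decimal places: λ_− ≈ 4.9719, λ_+ ≈ 16.7672.


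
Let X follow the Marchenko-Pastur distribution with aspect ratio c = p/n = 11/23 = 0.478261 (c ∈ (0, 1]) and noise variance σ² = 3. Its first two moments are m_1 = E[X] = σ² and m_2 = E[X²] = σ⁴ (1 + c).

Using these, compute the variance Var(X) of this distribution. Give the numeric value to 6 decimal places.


m_1 = E[X] = σ² = 3, so m_1² = 9.
m_2 = E[X²] = σ⁴ (1 + c) = 9 · (1 + 0.478261) = 9 · 1.478261 = 13.304348.
(Note m_2 − m_1² simplifies to c · σ⁴ = 0.478261 · 9.)

Var(X) = m_2 − m_1² = 13.304348 − 9 = 4.304348.


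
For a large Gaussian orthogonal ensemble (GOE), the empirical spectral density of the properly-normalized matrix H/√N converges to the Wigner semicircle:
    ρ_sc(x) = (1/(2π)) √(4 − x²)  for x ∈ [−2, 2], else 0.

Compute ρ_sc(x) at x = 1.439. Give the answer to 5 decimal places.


ρ_sc(x) = (1/(2π)) √(4 − x²). With x = 1.439:
  4 − x² = 4 − (1.439)² = 4 − 2.070721 = 1.929279.
  √(4 − x²) = 1.388985.
  1/(2π) = 0.159155.
  ρ_sc(1.439) = 0.159155 · 1.388985 = 0.221064.

Rounded to 5 decimal places: ρ_sc(1.439) ≈ 0.22106.


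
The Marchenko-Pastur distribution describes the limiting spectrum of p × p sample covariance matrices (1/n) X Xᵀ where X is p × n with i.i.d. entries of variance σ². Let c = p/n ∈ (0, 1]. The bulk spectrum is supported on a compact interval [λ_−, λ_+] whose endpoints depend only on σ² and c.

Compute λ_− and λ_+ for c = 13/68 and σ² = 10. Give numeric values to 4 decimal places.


c = 13/68 = 0.191176; √c = 0.437237.
λ_− = σ² (1 − √c)² = 10 · (1 − 0.437237)² = 10 · (0.562763)² = 3.167018.
λ_+ = σ² (1 + √c)² = 10 · (1 + 0.437237)² = 10 · (1.437237)² = 20.656511.

Rounded to 4 decimal places: λ_− ≈ 3.1670, λ_+ ≈ 20.6565.


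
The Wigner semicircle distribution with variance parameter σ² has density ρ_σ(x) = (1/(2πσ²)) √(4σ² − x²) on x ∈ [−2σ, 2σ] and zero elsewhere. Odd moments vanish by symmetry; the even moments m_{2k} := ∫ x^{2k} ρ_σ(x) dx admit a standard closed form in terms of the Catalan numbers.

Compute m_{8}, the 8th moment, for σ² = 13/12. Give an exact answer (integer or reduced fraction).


By the scaled semicircle moment identity, m_{2k} = σ^{2k} · C_k with k = 4.
C_4 = (1/(k+1)) · C(2k, k) = (1/5) · C(8, 4) = (1/5) · 70 = 14.
σ^{2k} = (σ²)^k = (13/12)^4 = 28561/20736.

Therefore m_{8} = σ^{8} · C_4 = (28561/20736) · 14 = 199927/10368.


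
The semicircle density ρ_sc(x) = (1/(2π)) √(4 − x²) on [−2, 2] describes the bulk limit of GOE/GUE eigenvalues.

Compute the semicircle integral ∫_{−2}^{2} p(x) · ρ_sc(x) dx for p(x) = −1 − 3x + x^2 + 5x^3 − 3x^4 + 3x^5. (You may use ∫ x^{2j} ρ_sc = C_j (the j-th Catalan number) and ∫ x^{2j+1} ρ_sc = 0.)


Write p(x) = Σ a_i x^i, split into monomials and integrate each against ρ_sc separately.
Using ∫ x^{2j} ρ_sc = C_j = (1/(j+1)) C(2j, j) (Catalan numbers) and ∫ x^{2j+1} ρ_sc = 0 (odd monomials vanish by symmetry):
  i = 0 (even): a_0 · C_{0} = -1 · 1 = -1
  i = 1 (odd): ∫ x^1 ρ_sc = 0 (vanishes)
  i = 2 (even): a_2 · C_{1} = 1 · 1 = 1
  i = 3 (odd): ∫ x^3 ρ_sc = 0 (vanishes)
  i = 4 (even): a_4 · C_{2} = -3 · 2 = -6
  i = 5 (odd): ∫ x^5 ρ_sc = 0 (vanishes)

Summing the contributions: ∫_{−2}^{2} p(x) ρ_sc(x) dx = (-1) + 1 + (-6) = -6.


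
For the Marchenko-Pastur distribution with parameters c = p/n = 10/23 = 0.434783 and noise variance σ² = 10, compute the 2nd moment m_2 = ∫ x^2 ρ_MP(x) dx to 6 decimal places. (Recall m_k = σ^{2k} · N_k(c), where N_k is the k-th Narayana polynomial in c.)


E[X²] = σ⁴ (1 + c) (second MP moment). With σ² = 10 (so σ⁴ = 100) and c = 10/23 = 0.434783: E[X²] = 100 · (1 + 0.434783) = 100 · 1.434783.

So E[X^2] = 143.478261.


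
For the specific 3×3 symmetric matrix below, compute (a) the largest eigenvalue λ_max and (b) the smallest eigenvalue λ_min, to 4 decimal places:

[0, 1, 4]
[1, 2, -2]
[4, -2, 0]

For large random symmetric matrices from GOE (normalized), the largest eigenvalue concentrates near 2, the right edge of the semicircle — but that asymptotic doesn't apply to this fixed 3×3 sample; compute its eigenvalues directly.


Since M is real symmetric, all three eigenvalues are real; they are the roots of det(λI − M) = λ³ − (tr M) λ² + s λ − det M, where s is the sum of the principal 2×2 minors.
tr M = 0 + 2 + 0 = 2.
s = (0·2 − 1²) + (0·0 − 4²) + (2·0 − (-2)²) = -1 + (-16) + (-4) = -21.
det M (expand along row 1) = 0·(-4) − 1·8 + 4·(-10) = -48.
Characteristic polynomial: λ³ − 2λ² − 21λ + 48 = 0.
Substitute λ = y + (tr M)/3 = y + 0.666667 to remove the quadratic term: y³ + p·y + q = 0 with p = s − (tr M)²/3 = -22.333333 and q = −2(tr M)³/27 + (tr M)·s/3 − det M = 33.407407.
Three real roots ⇒ use the trigonometric (Viète) form: r = 2√(−p/3) = 5.456902, φ = arccos(3q/(p·r)) = arccos(-0.822364) = 2.536351 rad.
y_k = r·cos(φ/3 − 2πk/3) for k = 0, 1, 2 gives y = 3.620078, 1.726146, -5.346225.
λ_k = y_k + 0.666667 gives λ = 4.2867, 2.3928, -4.6796 (check: the sum is 2.0000 = tr M).

Hence λ_max = 4.2867 and λ_min = -4.6796.


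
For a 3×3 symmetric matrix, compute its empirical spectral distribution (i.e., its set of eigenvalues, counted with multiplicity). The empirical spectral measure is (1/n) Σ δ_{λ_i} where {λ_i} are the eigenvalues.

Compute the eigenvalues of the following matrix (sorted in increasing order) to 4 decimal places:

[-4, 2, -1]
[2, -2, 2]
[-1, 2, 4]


Since M is real symmetric, all three eigenvalues are real; they are the roots of det(λI − M) = λ³ − (tr M) λ² + s λ − det M, where s is the sum of the principal 2×2 minors.
tr M = -4 + (-2) + 4 = -2.
s = ((-4)·(-2) − 2²) + ((-4)·4 − (-1)²) + ((-2)·4 − 2²) = 4 + (-17) + (-12) = -25.
det M (expand along row 1) = (-4)·(-12) − 2·10 + (-1)·2 = 26.
Characteristic polynomial: λ³ + 2λ² − 25λ − 26 = 0.
Substitute λ = y + (tr M)/3 = y − 0.666667 to remove the quadratic term: y³ + p·y + q = 0 with p = s − (tr M)²/3 = -26.333333 and q = −2(tr M)³/27 + (tr M)·s/3 − det M = -8.740741.
Three real roots ⇒ use the trigonometric (Viète) form: r = 2√(−p/3) = 5.925463, φ = arccos(3q/(p·r)) = arccos(0.168051) = 1.401944 rad.
y_k = r·cos(φ/3 − 2πk/3) for k = 0, 1, 2 gives y = 5.290142, -0.333333, -4.956809.
λ_k = y_k − 0.666667 gives λ = 4.6235, -1.0000, -5.6235 (check: the sum is -2.0000 = tr M).

Eigenvalues sorted in increasing order: [-5.6235, -1.0000, 4.6235].


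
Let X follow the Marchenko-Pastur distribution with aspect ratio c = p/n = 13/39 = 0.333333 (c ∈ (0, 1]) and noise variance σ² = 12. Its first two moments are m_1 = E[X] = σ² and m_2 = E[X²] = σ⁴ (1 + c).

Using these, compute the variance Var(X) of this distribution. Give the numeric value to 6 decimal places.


m_1 = E[X] = σ² = 12, so m_1² = 144.
m_2 = E[X²] = σ⁴ (1 + c) = 144 · (1 + 0.333333) = 144 · 1.333333 = 192.000000.
(Note m_2 − m_1² simplifies to c · σ⁴ = 0.333333 · 144.)

Var(X) = m_2 − m_1² = 192.000000 − 144 = 48.000000.


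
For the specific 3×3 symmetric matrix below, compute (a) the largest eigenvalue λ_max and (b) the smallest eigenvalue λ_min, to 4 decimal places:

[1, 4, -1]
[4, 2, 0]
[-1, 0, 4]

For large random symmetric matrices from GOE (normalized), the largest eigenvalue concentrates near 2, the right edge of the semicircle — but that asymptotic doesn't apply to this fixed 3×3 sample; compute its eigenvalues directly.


Since M is real symmetric, all three eigenvalues are real; they are the roots of det(λI − M) = λ³ − (tr M) λ² + s λ − det M, where s is the sum of the principal 2×2 minors.
tr M = 1 + 2 + 4 = 7.
s = (1·2 − 4²) + (1·4 − (-1)²) + (2·4 − 0²) = -14 + 3 + 8 = -3.
det M (expand along row 1) = 1·8 − 4·16 + (-1)·2 = -58.
Characteristic polynomial: λ³ − 7λ² − 3λ + 58 = 0.
Substitute λ = y + (tr M)/3 = y + 2.333333 to remove the quadratic term: y³ + p·y + q = 0 with p = s − (tr M)²/3 = -19.333333 and q = −2(tr M)³/27 + (tr M)·s/3 − det M = 25.592593.
Three real roots ⇒ use the trigonometric (Viète) form: r = 2√(−p/3) = 5.077182, φ = arccos(3q/(p·r)) = arccos(-0.782179) = 2.468952 rad.
y_k = r·cos(φ/3 − 2πk/3) for k = 0, 1, 2 gives y = 3.452669, 1.497427, -4.950096.
λ_k = y_k + 2.333333 gives λ = 5.7860, 3.8308, -2.6168 (check: the sum is 7.0000 = tr M).

Hence λ_max = 5.7860 and λ_min = -2.6168.
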